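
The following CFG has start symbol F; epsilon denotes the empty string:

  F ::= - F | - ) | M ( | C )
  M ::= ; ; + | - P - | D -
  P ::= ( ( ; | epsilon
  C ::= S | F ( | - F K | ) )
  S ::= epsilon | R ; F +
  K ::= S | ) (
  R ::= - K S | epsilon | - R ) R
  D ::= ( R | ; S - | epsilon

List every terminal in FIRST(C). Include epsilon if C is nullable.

From C ::= S: add FIRST(S) = { -, ;, epsilon } (including epsilon since S is nullable).
From C ::= F (: add FIRST(F) = { (, ), -, ; }.
C ::= - F K contributes {-}.
C ::= ) ) contributes {)}.
Union: FIRST(C) = { (, ), -, ;, epsilon }.

{ (, ), -, ;, epsilon }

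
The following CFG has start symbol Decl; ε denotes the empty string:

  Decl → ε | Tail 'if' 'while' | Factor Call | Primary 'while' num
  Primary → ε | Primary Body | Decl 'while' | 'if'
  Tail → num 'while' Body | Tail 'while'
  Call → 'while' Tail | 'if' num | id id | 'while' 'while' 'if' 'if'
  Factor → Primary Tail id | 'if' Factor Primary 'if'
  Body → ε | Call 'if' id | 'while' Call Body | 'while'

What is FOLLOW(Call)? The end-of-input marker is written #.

In Decl → Factor Call: Call is at the end, add FOLLOW(Decl) = { #, 'while' }.
In Body → Call 'if' id: add FIRST('if' id) = { 'if' }.
In Body → 'while' Call Body: add FIRST(Body)\{ε} = { 'if', 'while', id }.
  Since Body is nullable, also add FOLLOW(Body) = { #, 'if', 'while', id, num }.
Union: FOLLOW(Call) = { #, 'if', 'while', id, num }.

{ #, 'if', 'while', id, num }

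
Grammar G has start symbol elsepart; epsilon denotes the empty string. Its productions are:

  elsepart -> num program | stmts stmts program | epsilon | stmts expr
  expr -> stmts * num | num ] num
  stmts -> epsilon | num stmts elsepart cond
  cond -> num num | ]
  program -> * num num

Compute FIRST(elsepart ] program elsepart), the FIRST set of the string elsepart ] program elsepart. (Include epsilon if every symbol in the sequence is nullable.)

{ *, ], num }

Add FIRST(elsepart)\{epsilon} = { *, num }; elsepart is nullable, continue.
] is a terminal; add {]} and stop.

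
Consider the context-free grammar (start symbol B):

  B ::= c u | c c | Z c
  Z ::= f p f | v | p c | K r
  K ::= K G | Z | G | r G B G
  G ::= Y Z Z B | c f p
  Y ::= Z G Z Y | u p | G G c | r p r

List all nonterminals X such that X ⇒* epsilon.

{ } (none)

No nonterminal has an empty production or an RHS whose symbols are all nullable.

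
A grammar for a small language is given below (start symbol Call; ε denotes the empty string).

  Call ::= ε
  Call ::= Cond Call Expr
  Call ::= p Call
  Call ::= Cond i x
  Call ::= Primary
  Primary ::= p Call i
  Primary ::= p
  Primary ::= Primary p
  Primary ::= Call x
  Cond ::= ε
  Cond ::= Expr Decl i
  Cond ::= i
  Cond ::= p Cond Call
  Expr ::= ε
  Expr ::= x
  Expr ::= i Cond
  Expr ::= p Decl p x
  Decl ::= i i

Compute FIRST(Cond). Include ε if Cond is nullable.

{ i, p, x, ε }

Cond ::= ε contributes ε.
From Cond ::= Expr Decl i: Expr nullable, take FIRST(Expr) ∪ FIRST(Decl) = { i, p, x }.
Cond ::= i contributes {i}.
Cond ::= p Cond Call contributes {p}.
Union: FIRST(Cond) = { i, p, x, ε }.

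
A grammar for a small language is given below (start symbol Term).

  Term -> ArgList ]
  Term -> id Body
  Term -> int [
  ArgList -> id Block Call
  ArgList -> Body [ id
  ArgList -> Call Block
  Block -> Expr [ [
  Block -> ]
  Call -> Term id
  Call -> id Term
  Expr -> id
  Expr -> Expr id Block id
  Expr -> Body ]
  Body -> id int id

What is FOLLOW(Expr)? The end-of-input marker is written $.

In Block -> Expr [ [: add FIRST([ [) = { [ }.
In Expr -> Expr id Block id: add FIRST(id Block id) = { id }.
Union: FOLLOW(Expr) = { [, id }.

{ [, id }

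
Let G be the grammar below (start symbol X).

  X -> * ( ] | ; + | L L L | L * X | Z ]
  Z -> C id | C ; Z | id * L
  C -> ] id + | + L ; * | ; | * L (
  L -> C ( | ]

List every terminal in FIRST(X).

{ *, +, ;, ], id }

X -> * ( ] contributes {*}.
X -> ; + contributes {;}.
From X -> L L L: add FIRST(L) = { *, +, ;, ] }.
From X -> L * X: add FIRST(L) = { *, +, ;, ] }.
From X -> Z ]: add FIRST(Z) = { *, +, ;, ], id }.
Union: FIRST(X) = { *, +, ;, ], id }.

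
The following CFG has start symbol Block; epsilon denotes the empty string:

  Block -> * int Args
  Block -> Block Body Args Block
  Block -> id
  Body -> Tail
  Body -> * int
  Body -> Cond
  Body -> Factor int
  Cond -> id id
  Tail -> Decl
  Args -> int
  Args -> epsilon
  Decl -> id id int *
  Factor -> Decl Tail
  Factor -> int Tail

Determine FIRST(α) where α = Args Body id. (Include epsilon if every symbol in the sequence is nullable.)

{ *, id, int }

Add FIRST(Args)\{epsilon} = { int }; Args is nullable, continue.
Add FIRST(Body) = { *, id, int }; Body is not nullable, stop.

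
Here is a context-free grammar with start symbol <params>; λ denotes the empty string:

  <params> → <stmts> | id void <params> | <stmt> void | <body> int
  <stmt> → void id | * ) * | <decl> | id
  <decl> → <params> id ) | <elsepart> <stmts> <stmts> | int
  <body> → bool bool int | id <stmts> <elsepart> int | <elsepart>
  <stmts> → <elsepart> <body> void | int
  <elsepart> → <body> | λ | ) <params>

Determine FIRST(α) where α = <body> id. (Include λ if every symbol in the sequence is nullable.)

Add FIRST(<body>)\{λ} = { ), bool, id }; <body> is nullable, continue.
id is a terminal; add {id} and stop.

{ ), bool, id }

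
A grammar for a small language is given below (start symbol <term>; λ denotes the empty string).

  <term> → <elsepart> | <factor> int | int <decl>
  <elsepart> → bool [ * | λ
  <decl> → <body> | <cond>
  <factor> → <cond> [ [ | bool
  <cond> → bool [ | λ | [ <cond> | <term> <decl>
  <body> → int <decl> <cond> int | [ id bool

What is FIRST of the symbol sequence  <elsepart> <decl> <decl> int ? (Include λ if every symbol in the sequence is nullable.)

Add FIRST(<elsepart>)\{λ} = { bool }; <elsepart> is nullable, continue.
Add FIRST(<decl>)\{λ} = { [, bool, int }; <decl> is nullable, continue.
Add FIRST(<decl>)\{λ} = { [, bool, int }; <decl> is nullable, continue.
int is a terminal; add {int} and stop.

{ [, bool, int }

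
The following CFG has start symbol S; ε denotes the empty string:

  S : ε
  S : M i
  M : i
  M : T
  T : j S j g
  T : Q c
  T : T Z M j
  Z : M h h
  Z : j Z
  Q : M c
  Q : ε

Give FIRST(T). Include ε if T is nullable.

{ c, i, j }

T : j S j g contributes {j}.
From T : Q c: Q nullable, take FIRST(Q) ∪ {c} = { c, i, j }.
From T : T Z M j: add FIRST(T) = { c, i, j }.
Union: FIRST(T) = { c, i, j }.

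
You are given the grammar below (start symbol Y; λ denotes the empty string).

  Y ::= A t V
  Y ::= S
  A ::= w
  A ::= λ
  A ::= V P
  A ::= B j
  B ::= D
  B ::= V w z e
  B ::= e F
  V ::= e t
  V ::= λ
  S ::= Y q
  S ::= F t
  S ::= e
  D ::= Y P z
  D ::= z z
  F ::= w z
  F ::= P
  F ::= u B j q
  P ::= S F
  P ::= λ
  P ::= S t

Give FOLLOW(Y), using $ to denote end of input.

Y is the start symbol, so $ ∈ FOLLOW(Y).
In S ::= Y q: add FIRST(q) = { q }.
In D ::= Y P z: add FIRST(P z) = { e, t, u, w, z }.
Union: FOLLOW(Y) = { $, e, q, t, u, w, z }.

{ $, e, q, t, u, w, z }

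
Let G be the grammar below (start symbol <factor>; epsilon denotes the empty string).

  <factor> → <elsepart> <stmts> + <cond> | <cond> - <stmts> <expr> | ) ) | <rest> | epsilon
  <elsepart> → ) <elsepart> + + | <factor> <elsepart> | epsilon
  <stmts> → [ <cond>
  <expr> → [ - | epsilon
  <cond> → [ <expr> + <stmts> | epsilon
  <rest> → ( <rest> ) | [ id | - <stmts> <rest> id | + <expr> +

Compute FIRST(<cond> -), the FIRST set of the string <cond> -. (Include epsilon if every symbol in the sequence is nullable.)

Add FIRST(<cond>)\{epsilon} = { [ }; <cond> is nullable, continue.
- is a terminal; add {-} and stop.

{ -, [ }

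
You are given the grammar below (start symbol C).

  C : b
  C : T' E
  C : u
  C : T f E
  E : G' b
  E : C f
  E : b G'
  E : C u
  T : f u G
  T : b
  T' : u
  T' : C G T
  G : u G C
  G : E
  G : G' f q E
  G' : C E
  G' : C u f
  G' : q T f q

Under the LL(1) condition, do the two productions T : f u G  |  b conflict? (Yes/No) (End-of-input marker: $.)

No

FIRST(f u G) = { f } and FIRST(b) = { b }.
The FIRST sets are disjoint and neither alternative is nullable — no conflict.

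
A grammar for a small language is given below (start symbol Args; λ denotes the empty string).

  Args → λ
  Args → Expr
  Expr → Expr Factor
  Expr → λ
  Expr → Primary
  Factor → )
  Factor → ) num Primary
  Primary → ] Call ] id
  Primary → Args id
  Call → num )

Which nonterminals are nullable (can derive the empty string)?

Directly nullable (have an λ-production): Args, Expr.
No other nonterminal has a production whose RHS symbols are all nullable.

{ Args, Expr }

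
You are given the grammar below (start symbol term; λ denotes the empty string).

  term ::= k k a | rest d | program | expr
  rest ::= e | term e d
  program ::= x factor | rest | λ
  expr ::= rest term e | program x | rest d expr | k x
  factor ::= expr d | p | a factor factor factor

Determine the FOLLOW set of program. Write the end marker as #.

{ #, e, x }

In term ::= program: program is at the end, add FOLLOW(term) = { #, e }.
In expr ::= program x: add FIRST(x) = { x }.
Union: FOLLOW(program) = { #, e, x }.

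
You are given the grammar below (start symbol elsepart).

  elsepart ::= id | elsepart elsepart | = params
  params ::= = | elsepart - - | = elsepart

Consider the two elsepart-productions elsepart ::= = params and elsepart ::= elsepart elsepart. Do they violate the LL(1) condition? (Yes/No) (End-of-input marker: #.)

FIRST(= params) = { = } and FIRST(elsepart elsepart) = { =, id }.
Both contain =, so the two alternatives are not disjoint — LL(1) conflict.

Yes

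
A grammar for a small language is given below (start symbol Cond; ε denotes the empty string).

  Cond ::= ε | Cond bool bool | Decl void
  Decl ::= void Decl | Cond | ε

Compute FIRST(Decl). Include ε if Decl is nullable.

Decl ::= void Decl contributes {void}.
From Decl ::= Cond: add FIRST(Cond) = { bool, void, ε } (including ε since Cond is nullable).
Decl ::= ε contributes ε.
Union: FIRST(Decl) = { bool, void, ε }.

{ bool, void, ε }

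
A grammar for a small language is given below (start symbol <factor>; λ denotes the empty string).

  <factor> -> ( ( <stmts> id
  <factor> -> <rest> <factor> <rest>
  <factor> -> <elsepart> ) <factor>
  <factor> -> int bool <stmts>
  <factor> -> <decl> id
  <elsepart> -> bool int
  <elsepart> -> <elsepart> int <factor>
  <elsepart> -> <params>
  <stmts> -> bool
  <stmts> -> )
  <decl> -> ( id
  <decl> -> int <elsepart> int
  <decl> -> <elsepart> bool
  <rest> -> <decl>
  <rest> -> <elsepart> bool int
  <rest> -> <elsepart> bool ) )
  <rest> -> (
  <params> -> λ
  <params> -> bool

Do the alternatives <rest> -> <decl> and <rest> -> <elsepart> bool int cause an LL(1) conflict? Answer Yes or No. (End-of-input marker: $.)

FIRST(<decl>) = { (, bool, int } and FIRST(<elsepart> bool int) = { bool, int }.
Both contain bool, so the two alternatives are not disjoint — LL(1) conflict.

Yes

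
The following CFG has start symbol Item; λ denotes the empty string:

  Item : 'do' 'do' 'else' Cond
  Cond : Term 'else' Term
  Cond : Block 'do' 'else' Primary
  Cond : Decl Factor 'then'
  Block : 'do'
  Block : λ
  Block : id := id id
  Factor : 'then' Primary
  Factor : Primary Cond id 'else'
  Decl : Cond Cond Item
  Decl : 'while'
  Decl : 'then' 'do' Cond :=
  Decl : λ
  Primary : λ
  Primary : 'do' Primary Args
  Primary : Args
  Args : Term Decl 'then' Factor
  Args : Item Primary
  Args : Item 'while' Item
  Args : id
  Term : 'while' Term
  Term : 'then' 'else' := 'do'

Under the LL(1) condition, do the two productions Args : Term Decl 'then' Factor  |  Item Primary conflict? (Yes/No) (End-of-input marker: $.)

No

FIRST(Term Decl 'then' Factor) = { 'then', 'while' } and FIRST(Item Primary) = { 'do' }.
The FIRST sets are disjoint and neither alternative is nullable — no conflict.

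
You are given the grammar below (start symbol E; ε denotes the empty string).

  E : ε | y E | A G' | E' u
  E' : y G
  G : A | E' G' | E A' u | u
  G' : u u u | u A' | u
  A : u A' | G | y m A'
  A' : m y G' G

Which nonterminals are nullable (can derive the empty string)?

{ E }

Directly nullable (have an ε-production): E.
No other nonterminal has a production whose RHS symbols are all nullable.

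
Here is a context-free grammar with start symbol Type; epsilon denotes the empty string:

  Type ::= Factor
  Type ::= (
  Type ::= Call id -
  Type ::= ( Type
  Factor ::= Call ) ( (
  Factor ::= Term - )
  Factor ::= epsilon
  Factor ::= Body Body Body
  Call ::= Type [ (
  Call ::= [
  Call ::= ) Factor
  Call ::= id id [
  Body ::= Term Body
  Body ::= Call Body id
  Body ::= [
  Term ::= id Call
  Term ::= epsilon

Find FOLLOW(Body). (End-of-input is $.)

{ $, (, ), -, [, id }

In Factor ::= Body Body Body: add FIRST(Body Body) = { (, ), -, [, id }.
In Factor ::= Body Body Body: add FIRST(Body) = { (, ), -, [, id }.
In Factor ::= Body Body Body: Body is at the end, add FOLLOW(Factor) = { $, (, ), -, [, id }.
In Body ::= Term Body: Body is at the end, add FOLLOW(Body) = { $, (, ), -, [, id }.
In Body ::= Call Body id: add FIRST(id) = { id }.
Union: FOLLOW(Body) = { $, (, ), -, [, id }.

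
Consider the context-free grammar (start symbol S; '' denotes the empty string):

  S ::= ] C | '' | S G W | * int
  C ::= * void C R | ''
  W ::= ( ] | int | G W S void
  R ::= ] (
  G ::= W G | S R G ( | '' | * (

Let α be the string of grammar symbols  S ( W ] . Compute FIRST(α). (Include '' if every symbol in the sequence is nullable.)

{ (, *, ], int }

Add FIRST(S)\{''} = { (, *, ], int }; S is nullable, continue.
( is a terminal; add {(} and stop.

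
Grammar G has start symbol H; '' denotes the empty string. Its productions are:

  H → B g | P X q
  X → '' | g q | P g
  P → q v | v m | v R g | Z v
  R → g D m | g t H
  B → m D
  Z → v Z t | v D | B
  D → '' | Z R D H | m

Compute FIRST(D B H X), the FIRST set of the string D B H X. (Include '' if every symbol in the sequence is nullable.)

{ m, v }

Add FIRST(D)\{''} = { m, v }; D is nullable, continue.
Add FIRST(B) = { m }; B is not nullable, stop.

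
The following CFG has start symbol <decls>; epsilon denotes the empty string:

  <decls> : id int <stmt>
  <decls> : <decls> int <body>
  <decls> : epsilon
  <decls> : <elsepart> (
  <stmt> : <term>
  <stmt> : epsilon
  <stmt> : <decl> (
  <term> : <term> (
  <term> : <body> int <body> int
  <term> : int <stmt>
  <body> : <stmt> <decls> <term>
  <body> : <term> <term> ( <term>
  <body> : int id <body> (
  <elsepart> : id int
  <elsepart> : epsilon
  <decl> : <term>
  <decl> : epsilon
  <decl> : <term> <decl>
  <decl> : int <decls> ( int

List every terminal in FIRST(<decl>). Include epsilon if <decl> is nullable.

{ (, id, int, epsilon }

From <decl> : <term>: add FIRST(<term>) = { (, id, int }.
<decl> : epsilon contributes epsilon.
From <decl> : <term> <decl>: add FIRST(<term>) = { (, id, int }.
<decl> : int <decls> ( int contributes {int}.
Union: FIRST(<decl>) = { (, id, int, epsilon }.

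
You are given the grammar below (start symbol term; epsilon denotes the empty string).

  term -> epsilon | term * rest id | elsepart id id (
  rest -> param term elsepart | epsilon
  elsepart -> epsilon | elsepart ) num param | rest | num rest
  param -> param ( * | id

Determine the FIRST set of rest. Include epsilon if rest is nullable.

{ id, epsilon }

From rest -> param term elsepart: add FIRST(param) = { id }.
rest -> epsilon contributes epsilon.
Union: FIRST(rest) = { id, epsilon }.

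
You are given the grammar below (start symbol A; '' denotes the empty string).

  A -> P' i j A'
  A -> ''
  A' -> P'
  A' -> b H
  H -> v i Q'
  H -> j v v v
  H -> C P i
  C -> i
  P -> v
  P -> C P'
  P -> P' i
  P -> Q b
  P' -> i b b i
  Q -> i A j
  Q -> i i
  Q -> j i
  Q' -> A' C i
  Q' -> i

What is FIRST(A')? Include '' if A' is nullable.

{ b, i }

From A' -> P': add FIRST(P') = { i }.
A' -> b H contributes {b}.
Union: FIRST(A') = { b, i }.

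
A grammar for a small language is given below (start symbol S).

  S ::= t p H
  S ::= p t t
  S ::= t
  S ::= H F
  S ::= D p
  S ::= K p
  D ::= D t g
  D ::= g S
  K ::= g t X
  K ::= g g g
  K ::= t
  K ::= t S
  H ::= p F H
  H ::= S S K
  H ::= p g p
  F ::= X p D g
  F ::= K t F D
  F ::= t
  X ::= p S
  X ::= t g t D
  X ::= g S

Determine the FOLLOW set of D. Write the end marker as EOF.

In S ::= D p: add FIRST(p) = { p }.
In D ::= D t g: add FIRST(t g) = { t }.
In F ::= X p D g: add FIRST(g) = { g }.
In F ::= K t F D: D is at the end, add FOLLOW(F) = { EOF, g, p, t }.
In X ::= t g t D: D is at the end, add FOLLOW(X) = { EOF, g, p, t }.
Union: FOLLOW(D) = { EOF, g, p, t }.

{ EOF, g, p, t }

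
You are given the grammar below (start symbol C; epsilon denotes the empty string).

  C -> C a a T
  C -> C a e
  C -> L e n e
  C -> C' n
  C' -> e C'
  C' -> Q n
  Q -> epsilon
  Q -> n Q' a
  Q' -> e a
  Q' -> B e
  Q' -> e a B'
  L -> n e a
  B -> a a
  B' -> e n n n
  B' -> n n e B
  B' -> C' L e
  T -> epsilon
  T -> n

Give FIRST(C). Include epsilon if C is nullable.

{ e, n }

From C -> C a a T: add FIRST(C) = { e, n }.
From C -> C a e: add FIRST(C) = { e, n }.
From C -> L e n e: add FIRST(L) = { n }.
From C -> C' n: add FIRST(C') = { e, n }.
Union: FIRST(C) = { e, n }.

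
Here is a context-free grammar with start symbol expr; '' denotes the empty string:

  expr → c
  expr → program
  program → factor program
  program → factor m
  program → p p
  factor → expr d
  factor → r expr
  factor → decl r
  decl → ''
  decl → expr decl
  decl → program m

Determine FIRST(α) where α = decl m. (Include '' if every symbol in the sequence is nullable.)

Add FIRST(decl)\{''} = { c, p, r }; decl is nullable, continue.
m is a terminal; add {m} and stop.

{ c, m, p, r }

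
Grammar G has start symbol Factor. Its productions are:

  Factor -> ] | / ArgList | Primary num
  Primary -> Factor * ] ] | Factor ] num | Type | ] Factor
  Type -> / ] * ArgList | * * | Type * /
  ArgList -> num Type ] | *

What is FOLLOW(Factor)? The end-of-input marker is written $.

{ $, *, ], num }

Factor is the start symbol, so $ ∈ FOLLOW(Factor).
In Primary -> Factor * ] ]: add FIRST(* ] ]) = { * }.
In Primary -> Factor ] num: add FIRST(] num) = { ] }.
In Primary -> ] Factor: Factor is at the end, add FOLLOW(Primary) = { num }.
Union: FOLLOW(Factor) = { $, *, ], num }.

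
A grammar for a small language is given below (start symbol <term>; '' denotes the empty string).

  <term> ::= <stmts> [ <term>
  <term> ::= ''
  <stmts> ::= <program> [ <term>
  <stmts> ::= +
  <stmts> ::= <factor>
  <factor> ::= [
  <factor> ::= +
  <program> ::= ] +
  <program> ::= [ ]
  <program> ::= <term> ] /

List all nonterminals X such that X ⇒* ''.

Directly nullable (have an ''-production): <term>.
No other nonterminal has a production whose RHS symbols are all nullable.

{ <term> }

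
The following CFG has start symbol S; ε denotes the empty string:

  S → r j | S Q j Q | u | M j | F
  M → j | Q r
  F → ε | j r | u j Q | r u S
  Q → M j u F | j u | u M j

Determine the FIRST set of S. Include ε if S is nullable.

{ j, r, u, ε }

S → r j contributes {r}.
From S → S Q j Q: S nullable, take FIRST(S) ∪ FIRST(Q) = { j, r, u }.
S → u contributes {u}.
From S → M j: add FIRST(M) = { j, u }.
From S → F: add FIRST(F) = { j, r, u, ε } (including ε since F is nullable).
Union: FIRST(S) = { j, r, u, ε }.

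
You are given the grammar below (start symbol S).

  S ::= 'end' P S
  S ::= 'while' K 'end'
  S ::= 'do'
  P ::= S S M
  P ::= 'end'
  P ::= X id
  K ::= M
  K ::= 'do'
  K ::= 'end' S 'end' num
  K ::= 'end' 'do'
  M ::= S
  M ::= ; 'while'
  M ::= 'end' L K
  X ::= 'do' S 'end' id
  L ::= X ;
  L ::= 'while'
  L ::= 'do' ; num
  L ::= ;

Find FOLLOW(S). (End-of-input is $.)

{ $, 'do', 'end', 'while', ; }

S is the start symbol, so $ ∈ FOLLOW(S).
In S ::= 'end' P S: S is at the end, add FOLLOW(S) = { $, 'do', 'end', 'while', ; }.
In P ::= S S M: add FIRST(S M) = { 'do', 'end', 'while' }.
In P ::= S S M: add FIRST(M) = { 'do', 'end', 'while', ; }.
In K ::= 'end' S 'end' num: add FIRST('end' num) = { 'end' }.
In M ::= S: S is at the end, add FOLLOW(M) = { 'do', 'end', 'while' }.
In X ::= 'do' S 'end' id: add FIRST('end' id) = { 'end' }.
Union: FOLLOW(S) = { $, 'do', 'end', 'while', ; }.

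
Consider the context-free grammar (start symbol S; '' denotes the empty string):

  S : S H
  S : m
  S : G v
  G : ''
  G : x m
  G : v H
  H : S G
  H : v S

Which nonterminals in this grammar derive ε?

{ G }

Directly nullable (have an ''-production): G.
No other nonterminal has a production whose RHS symbols are all nullable.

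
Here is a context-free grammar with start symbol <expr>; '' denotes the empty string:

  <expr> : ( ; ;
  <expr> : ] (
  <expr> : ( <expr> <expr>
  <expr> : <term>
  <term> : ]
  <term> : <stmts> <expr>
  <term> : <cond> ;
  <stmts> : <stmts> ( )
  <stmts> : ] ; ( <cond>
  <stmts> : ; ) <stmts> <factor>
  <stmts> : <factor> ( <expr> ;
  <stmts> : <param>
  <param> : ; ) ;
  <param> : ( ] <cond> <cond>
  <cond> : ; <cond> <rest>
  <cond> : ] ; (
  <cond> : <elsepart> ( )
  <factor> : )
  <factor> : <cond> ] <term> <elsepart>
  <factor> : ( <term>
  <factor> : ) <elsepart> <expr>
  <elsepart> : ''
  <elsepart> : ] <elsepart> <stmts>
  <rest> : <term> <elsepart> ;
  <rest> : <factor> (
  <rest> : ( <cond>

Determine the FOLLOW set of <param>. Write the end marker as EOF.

{ (, ), ;, ] }

In <stmts> : <param>: <param> is at the end, add FOLLOW(<stmts>) = { (, ), ;, ] }.
Union: FOLLOW(<param>) = { (, ), ;, ] }.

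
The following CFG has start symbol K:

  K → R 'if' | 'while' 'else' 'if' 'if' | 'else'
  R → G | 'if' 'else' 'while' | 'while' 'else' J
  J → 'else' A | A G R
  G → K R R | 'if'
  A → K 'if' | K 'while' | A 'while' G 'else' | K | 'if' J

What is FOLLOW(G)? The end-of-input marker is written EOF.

{ 'else', 'if', 'while' }

In R → G: G is at the end, add FOLLOW(R) = { 'else', 'if', 'while' }.
In J → A G R: add FIRST(R) = { 'else', 'if', 'while' }.
In A → A 'while' G 'else': add FIRST('else') = { 'else' }.
Union: FOLLOW(G) = { 'else', 'if', 'while' }.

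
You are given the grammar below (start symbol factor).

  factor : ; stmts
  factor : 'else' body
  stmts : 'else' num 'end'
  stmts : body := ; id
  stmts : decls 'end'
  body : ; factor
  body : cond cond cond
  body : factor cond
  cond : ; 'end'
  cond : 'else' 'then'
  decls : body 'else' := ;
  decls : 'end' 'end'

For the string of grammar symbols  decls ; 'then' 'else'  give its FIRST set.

{ 'else', 'end', ; }

Add FIRST(decls) = { 'else', 'end', ; }; decls is not nullable, stop.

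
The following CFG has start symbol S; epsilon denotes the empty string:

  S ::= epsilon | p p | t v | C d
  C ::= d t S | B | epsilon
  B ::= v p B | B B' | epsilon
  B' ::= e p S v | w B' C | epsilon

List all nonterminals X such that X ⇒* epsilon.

Directly nullable (have an epsilon-production): S, C, B, B'.

{ B, B', C, S }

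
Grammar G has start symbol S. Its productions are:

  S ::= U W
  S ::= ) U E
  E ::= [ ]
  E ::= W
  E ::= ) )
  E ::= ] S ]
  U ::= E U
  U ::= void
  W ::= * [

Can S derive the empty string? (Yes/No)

No

No nonterminal in this grammar is nullable.
No production of S has an RHS whose symbols are all nullable, so S is not nullable.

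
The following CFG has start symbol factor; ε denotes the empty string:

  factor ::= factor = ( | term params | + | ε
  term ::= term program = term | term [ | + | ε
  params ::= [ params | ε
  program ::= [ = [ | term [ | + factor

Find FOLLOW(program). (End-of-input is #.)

In term ::= term program = term: add FIRST(= term) = { = }.
Union: FOLLOW(program) = { = }.

{ = }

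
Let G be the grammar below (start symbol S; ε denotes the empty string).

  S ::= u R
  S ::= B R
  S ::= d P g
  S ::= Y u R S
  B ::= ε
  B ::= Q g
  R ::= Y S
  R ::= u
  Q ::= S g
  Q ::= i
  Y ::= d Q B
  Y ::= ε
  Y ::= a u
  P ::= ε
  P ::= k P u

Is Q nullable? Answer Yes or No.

No

Nullable nonterminals: B, P, Y.
No production of Q has an RHS whose symbols are all nullable, so Q is not nullable.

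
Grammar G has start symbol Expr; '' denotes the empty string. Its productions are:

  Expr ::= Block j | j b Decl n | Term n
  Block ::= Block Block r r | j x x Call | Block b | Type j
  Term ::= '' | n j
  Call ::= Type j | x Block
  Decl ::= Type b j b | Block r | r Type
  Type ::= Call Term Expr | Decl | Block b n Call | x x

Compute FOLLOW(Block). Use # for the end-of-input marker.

{ b, j, n, r, x }

In Expr ::= Block j: add FIRST(j) = { j }.
In Block ::= Block Block r r: add FIRST(Block r r) = { j, r, x }.
In Block ::= Block Block r r: add FIRST(r r) = { r }.
In Block ::= Block b: add FIRST(b) = { b }.
In Call ::= x Block: Block is at the end, add FOLLOW(Call) = { b, j, n, r, x }.
In Decl ::= Block r: add FIRST(r) = { r }.
In Type ::= Block b n Call: add FIRST(b n Call) = { b }.
Union: FOLLOW(Block) = { b, j, n, r, x }.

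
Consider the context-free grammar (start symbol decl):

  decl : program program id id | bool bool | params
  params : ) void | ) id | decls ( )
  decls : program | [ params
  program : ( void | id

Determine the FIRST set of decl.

{ (, ), [, bool, id }

From decl : program program id id: add FIRST(program) = { (, id }.
decl : bool bool contributes {bool}.
From decl : params: add FIRST(params) = { (, ), [, id }.
Union: FIRST(decl) = { (, ), [, bool, id }.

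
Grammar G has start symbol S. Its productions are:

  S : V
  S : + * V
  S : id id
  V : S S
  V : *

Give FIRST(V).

From V : S S: add FIRST(S) = { *, +, id }.
V : * contributes {*}.
Union: FIRST(V) = { *, +, id }.

{ *, +, id }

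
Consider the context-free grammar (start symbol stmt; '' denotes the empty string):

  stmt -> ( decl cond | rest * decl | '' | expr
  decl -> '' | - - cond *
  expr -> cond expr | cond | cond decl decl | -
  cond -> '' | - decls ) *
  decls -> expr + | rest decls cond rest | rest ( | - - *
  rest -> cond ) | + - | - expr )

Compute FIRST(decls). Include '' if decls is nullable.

{ ), +, - }

From decls -> expr +: expr nullable, take FIRST(expr) ∪ {+} = { +, - }.
From decls -> rest decls cond rest: add FIRST(rest) = { ), +, - }.
From decls -> rest (: add FIRST(rest) = { ), +, - }.
decls -> - - * contributes {-}.
Union: FIRST(decls) = { ), +, - }.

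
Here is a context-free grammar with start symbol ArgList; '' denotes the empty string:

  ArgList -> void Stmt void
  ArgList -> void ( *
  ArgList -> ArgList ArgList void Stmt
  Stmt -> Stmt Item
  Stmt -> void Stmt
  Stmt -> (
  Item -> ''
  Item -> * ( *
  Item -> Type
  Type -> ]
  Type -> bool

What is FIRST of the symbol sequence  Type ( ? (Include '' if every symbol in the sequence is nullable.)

Add FIRST(Type) = { ], bool }; Type is not nullable, stop.

{ ], bool }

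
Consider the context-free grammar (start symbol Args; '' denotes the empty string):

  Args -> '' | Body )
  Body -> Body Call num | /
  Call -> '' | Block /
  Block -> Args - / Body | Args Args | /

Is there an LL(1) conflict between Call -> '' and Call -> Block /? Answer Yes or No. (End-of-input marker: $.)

FIRST('') = { '' } and FIRST(Block /) = { -, / }.
The first is nullable but FOLLOW(Call) = { num } is disjoint from FIRST of the second.

No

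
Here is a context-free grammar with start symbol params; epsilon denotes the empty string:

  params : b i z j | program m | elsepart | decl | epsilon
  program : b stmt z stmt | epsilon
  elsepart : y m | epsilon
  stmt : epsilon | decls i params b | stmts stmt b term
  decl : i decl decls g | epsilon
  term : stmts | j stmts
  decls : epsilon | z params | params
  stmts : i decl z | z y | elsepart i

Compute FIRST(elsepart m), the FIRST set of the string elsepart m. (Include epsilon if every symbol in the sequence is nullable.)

{ m, y }

Add FIRST(elsepart)\{epsilon} = { y }; elsepart is nullable, continue.
m is a terminal; add {m} and stop.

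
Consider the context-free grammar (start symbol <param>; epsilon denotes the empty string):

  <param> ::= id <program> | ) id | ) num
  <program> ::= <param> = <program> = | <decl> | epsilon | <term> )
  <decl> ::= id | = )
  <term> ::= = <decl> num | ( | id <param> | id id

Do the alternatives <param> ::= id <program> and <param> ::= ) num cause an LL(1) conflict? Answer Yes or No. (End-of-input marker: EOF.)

FIRST(id <program>) = { id } and FIRST() num) = { ) }.
The FIRST sets are disjoint and neither alternative is nullable — no conflict.

No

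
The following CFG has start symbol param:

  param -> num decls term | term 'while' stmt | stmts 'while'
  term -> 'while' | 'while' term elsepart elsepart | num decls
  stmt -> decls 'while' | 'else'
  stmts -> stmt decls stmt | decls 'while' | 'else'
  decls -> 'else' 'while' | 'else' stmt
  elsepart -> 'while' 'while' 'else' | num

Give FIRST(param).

param -> num decls term contributes {num}.
From param -> term 'while' stmt: add FIRST(term) = { 'while', num }.
From param -> stmts 'while': add FIRST(stmts) = { 'else' }.
Union: FIRST(param) = { 'else', 'while', num }.

{ 'else', 'while', num }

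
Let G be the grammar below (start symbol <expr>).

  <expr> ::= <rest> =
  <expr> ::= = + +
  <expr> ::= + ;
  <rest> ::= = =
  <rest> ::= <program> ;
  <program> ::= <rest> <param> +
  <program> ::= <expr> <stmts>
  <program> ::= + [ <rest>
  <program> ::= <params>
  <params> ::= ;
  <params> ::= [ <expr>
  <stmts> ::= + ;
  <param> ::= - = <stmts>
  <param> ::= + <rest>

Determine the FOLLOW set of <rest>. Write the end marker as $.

{ +, -, ;, = }

In <expr> ::= <rest> =: add FIRST(=) = { = }.
In <program> ::= <rest> <param> +: add FIRST(<param> +) = { +, - }.
In <program> ::= + [ <rest>: <rest> is at the end, add FOLLOW(<program>) = { ; }.
In <param> ::= + <rest>: <rest> is at the end, add FOLLOW(<param>) = { + }.
Union: FOLLOW(<rest>) = { +, -, ;, = }.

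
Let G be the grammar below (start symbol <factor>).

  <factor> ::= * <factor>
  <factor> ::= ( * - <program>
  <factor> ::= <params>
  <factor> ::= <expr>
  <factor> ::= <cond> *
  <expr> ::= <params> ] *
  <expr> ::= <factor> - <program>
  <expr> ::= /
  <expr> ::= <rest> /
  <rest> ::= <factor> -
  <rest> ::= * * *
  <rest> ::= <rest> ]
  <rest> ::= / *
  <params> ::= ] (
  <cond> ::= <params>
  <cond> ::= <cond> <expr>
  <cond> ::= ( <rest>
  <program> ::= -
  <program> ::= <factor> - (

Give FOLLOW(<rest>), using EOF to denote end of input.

{ (, *, /, ] }

In <expr> ::= <rest> /: add FIRST(/) = { / }.
In <rest> ::= <rest> ]: add FIRST(]) = { ] }.
In <cond> ::= ( <rest>: <rest> is at the end, add FOLLOW(<cond>) = { (, *, /, ] }.
Union: FOLLOW(<rest>) = { (, *, /, ] }.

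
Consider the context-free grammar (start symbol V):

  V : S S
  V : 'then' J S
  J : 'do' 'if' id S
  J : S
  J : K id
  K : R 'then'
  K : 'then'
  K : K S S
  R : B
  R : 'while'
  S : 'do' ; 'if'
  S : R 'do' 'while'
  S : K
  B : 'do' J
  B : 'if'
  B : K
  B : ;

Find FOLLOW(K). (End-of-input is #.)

{ #, 'do', 'if', 'then', 'while', ;, id }

In J : K id: add FIRST(id) = { id }.
In K : K S S: add FIRST(S S) = { 'do', 'if', 'then', 'while', ; }.
In S : K: K is at the end, add FOLLOW(S) = { #, 'do', 'if', 'then', 'while', ;, id }.
In B : K: K is at the end, add FOLLOW(B) = { 'do', 'then' }.
Union: FOLLOW(K) = { #, 'do', 'if', 'then', 'while', ;, id }.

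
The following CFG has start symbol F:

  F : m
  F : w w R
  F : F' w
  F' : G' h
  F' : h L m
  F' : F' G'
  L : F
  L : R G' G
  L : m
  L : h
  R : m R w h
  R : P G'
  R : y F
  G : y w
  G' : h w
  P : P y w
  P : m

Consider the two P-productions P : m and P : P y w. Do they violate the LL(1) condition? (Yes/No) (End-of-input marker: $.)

Yes

FIRST(m) = { m } and FIRST(P y w) = { m }.
Both contain m, so the two alternatives are not disjoint — LL(1) conflict.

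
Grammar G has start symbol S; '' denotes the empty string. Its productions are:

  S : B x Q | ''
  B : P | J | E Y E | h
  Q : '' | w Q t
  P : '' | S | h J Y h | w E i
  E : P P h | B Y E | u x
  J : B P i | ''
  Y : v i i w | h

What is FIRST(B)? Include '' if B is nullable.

{ h, i, u, v, w, x, '' }

From B : P: add FIRST(P) = { h, i, u, v, w, x, '' } (including '' since P is nullable).
From B : J: add FIRST(J) = { h, i, u, v, w, x, '' } (including '' since J is nullable).
From B : E Y E: add FIRST(E) = { h, i, u, v, w, x }.
B : h contributes {h}.
Union: FIRST(B) = { h, i, u, v, w, x, '' }.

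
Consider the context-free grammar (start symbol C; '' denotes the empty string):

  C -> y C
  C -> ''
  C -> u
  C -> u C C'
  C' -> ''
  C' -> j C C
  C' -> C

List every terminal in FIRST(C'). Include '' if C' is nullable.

{ j, u, y, '' }

C' -> '' contributes ''.
C' -> j C C contributes {j}.
From C' -> C: add FIRST(C) = { u, y, '' } (including '' since C is nullable).
Union: FIRST(C') = { j, u, y, '' }.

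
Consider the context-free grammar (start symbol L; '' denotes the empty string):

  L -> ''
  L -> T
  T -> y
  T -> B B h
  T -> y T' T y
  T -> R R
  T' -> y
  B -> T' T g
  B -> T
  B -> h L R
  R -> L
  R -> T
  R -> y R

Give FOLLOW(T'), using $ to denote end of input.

In T -> y T' T y: add FIRST(T y) = { h, y }.
In B -> T' T g: add FIRST(T g) = { g, h, y }.
Union: FOLLOW(T') = { g, h, y }.

{ g, h, y }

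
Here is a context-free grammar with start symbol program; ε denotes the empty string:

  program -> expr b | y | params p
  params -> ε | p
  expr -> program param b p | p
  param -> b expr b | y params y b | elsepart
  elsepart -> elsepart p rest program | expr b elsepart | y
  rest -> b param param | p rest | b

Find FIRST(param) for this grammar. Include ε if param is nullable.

param -> b expr b contributes {b}.
param -> y params y b contributes {y}.
From param -> elsepart: add FIRST(elsepart) = { p, y }.
Union: FIRST(param) = { b, p, y }.

{ b, p, y }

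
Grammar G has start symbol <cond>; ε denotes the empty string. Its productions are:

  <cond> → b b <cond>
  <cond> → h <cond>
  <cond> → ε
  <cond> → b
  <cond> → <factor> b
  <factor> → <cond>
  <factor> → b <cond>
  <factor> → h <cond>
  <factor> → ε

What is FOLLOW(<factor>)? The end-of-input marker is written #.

In <cond> → <factor> b: add FIRST(b) = { b }.
Union: FOLLOW(<factor>) = { b }.

{ b }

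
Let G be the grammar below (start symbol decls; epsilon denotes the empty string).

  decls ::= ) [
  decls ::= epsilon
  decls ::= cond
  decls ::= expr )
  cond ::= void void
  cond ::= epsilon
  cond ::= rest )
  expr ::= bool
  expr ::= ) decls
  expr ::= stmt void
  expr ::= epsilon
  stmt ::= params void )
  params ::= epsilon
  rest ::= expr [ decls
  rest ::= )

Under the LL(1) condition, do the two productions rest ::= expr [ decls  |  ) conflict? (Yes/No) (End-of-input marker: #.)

FIRST(expr [ decls) = { ), [, bool, void } and FIRST()) = { ) }.
Both contain ), so the two alternatives are not disjoint — LL(1) conflict.

Yes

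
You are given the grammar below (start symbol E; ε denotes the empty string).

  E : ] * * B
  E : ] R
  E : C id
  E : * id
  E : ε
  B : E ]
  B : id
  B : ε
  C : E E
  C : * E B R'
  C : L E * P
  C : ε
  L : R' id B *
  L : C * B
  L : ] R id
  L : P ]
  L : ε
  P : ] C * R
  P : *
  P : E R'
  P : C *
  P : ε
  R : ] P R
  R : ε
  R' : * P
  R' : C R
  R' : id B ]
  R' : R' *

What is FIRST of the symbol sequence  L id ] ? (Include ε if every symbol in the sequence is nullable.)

Add FIRST(L)\{ε} = { *, ], id }; L is nullable, continue.
id is a terminal; add {id} and stop.

{ *, ], id }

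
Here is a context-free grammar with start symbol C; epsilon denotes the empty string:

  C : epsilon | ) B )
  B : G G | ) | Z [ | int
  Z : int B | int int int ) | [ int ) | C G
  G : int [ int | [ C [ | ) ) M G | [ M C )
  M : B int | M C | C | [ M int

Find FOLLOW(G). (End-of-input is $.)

{ ), [, int }

In B : G G: add FIRST(G) = { ), [, int }.
In B : G G: G is at the end, add FOLLOW(B) = { ), [, int }.
In Z : C G: G is at the end, add FOLLOW(Z) = { [ }.
In G : ) ) M G: G is at the end, add FOLLOW(G) = { ), [, int }.
Union: FOLLOW(G) = { ), [, int }.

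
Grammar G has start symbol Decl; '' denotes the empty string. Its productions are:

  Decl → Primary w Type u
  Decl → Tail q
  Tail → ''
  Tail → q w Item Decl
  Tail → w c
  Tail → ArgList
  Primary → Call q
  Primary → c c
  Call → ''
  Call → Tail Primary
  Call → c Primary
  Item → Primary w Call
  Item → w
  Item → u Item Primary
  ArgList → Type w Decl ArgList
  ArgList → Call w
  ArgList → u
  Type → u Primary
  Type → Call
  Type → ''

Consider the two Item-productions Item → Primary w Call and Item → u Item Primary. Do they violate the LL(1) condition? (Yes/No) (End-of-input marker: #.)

Yes

FIRST(Primary w Call) = { c, q, u, w } and FIRST(u Item Primary) = { u }.
Both contain u, so the two alternatives are not disjoint — LL(1) conflict.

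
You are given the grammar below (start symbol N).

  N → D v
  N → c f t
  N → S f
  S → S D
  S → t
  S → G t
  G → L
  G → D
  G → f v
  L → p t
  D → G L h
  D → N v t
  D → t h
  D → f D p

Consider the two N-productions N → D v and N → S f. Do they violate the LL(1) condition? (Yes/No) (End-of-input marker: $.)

Yes

FIRST(D v) = { c, f, p, t } and FIRST(S f) = { c, f, p, t }.
Both contain c, so the two alternatives are not disjoint — LL(1) conflict.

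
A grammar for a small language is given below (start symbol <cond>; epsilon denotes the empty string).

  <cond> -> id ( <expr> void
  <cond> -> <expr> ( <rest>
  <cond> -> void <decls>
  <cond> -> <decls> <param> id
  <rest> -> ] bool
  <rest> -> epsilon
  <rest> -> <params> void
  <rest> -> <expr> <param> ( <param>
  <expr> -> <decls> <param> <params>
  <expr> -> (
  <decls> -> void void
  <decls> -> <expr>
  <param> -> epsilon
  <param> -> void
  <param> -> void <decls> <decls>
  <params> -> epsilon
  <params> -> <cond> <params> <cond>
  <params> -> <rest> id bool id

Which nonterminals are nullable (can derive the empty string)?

Directly nullable (have an epsilon-production): <rest>, <param>, <params>.
No other nonterminal has a production whose RHS symbols are all nullable.

{ <param>, <params>, <rest> }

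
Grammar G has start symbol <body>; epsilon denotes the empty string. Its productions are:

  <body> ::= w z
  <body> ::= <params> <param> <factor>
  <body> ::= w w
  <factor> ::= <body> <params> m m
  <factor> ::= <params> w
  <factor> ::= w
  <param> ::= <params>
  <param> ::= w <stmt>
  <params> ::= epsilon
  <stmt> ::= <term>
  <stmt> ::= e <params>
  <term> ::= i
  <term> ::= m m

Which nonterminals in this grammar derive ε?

Directly nullable (have an epsilon-production): <params>.
<param> ::= <params> with every symbol nullable, so <param> is nullable.
No other nonterminal has a production whose RHS symbols are all nullable.

{ <param>, <params> }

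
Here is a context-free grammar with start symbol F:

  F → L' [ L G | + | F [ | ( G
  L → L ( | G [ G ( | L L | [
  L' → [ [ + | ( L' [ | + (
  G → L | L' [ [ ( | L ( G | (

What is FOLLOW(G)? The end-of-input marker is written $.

{ $, (, [ }

In F → L' [ L G: G is at the end, add FOLLOW(F) = { $, [ }.
In F → ( G: G is at the end, add FOLLOW(F) = { $, [ }.
In L → G [ G (: add FIRST([ G () = { [ }.
In L → G [ G (: add FIRST(() = { ( }.
In G → L ( G: G is at the end, add FOLLOW(G) = { $, (, [ }.
Union: FOLLOW(G) = { $, (, [ }.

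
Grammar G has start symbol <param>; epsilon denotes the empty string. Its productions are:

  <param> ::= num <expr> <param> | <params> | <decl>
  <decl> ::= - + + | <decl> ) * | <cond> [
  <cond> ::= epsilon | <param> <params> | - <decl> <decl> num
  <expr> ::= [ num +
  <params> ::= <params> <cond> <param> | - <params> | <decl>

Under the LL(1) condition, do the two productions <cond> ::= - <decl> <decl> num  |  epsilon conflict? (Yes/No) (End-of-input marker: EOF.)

FIRST(- <decl> <decl> num) = { - } and FIRST(epsilon) = { epsilon }.
The second alternative is nullable and FOLLOW(<cond>) = { -, [, num } shares - with FIRST of the first — conflict.

Yes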